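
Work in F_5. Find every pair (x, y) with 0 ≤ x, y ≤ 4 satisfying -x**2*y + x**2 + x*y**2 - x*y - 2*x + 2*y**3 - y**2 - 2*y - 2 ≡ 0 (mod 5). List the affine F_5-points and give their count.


Affine F_5-points: {(1, 1), (1, 2), (2, 4), (3, 4), (4, 2)}; count = 5.

For each of the 25 pairs (x, y) ∈ F_5², evaluate f(x, y) mod 5. Record the zeros.
  x = 0: [0↦3, 1↦2, 2↦1, 3↦2, 4↦2]  zeros at y ∈ ∅
  x = 1: [0↦2, 1↦0, 2↦0, 3↦4, 4↦4]  zeros at y ∈ {1, 2}
  x = 2: [0↦3, 1↦3, 2↦2, 3↦2, 4↦0]  zeros at y ∈ {4}
  x = 3: [0↦1, 1↦1, 2↦2, 3↦1, 4↦0]  zeros at y ∈ {4}
  x = 4: [0↦1, 1↦4, 2↦0, 3↦1, 4↦4]  zeros at y ∈ {2}
Collecting zeros: affine points = {(1, 1), (1, 2), (2, 4), (3, 4), (4, 2)}.
Total count |C(F_5)_aff| = 5.


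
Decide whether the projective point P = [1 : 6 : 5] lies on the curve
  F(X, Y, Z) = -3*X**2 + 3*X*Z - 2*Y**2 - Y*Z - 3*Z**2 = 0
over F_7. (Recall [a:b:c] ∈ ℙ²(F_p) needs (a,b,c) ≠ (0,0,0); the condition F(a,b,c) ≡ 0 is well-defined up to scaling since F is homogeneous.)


F(1,6,5) ≡ 3 (mod 7); P is NOT on the curve.

Evaluate F(1, 6, 5) term-by-term (mod 7).
  -3*X**2 ↦ -3·1·1·1 = -3
  3*X*Z ↦ 3·1·1·5 = 15
  -2*Y**2 ↦ -2·1·36·1 = -72
  -Y*Z ↦ -1·1·6·5 = -30
  -3*Z**2 ↦ -3·1·1·25 = -75
Sum: F(1, 6, 5) = (-3) + (15) + (-72) + (-30) + (-75) = -165.
Reducing mod 7: -165 ≡ 3 (mod 7).
Since F(a, b, c) ≡ 3 ≠ 0 (mod 7), P does NOT lie on the curve.


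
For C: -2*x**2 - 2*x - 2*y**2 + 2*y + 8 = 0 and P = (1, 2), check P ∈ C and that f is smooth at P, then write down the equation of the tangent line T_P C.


Tangent line at P: -6*x - 6*y + 18 = 0.

Step 1: f(1, 2) = 0, so P lies on C.
Step 2: partial derivatives
  f_x(x, y) = -4*x - 2, f_y(x, y) = 2 - 4*y.
  f_x(P) = -6, f_y(P) = -6 (gradient nonzero, so P is smooth).
Step 3: tangent line at P: -6·(x − 1) + -6·(y − 2) = 0.
Expanding: -6*x - 6*y + 18 = 0.


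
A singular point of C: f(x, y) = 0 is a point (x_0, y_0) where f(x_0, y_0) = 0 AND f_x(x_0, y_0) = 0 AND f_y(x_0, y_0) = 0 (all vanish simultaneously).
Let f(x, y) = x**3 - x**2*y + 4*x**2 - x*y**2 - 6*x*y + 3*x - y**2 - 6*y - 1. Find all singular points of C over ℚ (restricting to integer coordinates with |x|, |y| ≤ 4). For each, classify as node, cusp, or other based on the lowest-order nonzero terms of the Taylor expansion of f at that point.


Singular points: {(-2, -1)}; classification: node.

Compute partial derivatives:
  f_x = 3*x**2 - 2*x*y + 8*x - y**2 - 6*y + 3.
  f_y = -x**2 - 2*x*y - 6*x - 2*y - 6.
Scan x_0 ∈ {−4, ..., 4}. For each x_0, f_y(x_0, y) is a polynomial in y; find its integer roots y ∈ {−4, ..., 4}, then test f_x and f at those candidates.
  x = -4: f_y(-4, y) = 6*y + 2; no integer root y with |y| ≤ 4.
  x = -3: f_y(-3, y) = 4*y + 3; no integer root y with |y| ≤ 4.
  x = -2: f_y(-2, y) = 2*y + 2; vanishes at y ∈ {-1}. (-2, -1): f_x = 0, f = 0 — SINGULAR.
  x = -1: f_y(-1, y) = -1; no integer root y with |y| ≤ 4.
  x = 0: f_y(0, y) = -2*y - 6; vanishes at y ∈ {-3}. (0, -3): f_x = 12 ≠ 0.
  x = 1: f_y(1, y) = -4*y - 13; no integer root y with |y| ≤ 4.
  x = 2: f_y(2, y) = -6*y - 22; no integer root y with |y| ≤ 4.
  x = 3: f_y(3, y) = -8*y - 33; no integer root y with |y| ≤ 4.
  x = 4: f_y(4, y) = -10*y - 46; no integer root y with |y| ≤ 4.
Only singular point on the grid: (-2, -1).
Classify: substitute x = -2 + u, y = -1 + v and expand: f = u**3 - u**2*v - u**2 - u*v**2 + v**2.
No constant or linear terms (consistent with a singular point). Quadratic part: -u**2 + v**2. Cubic part: u**3 - u**2*v - u*v**2.
The quadratic part v**2 - u**2 = (v − u)(v + u) splits into two distinct linear factors, so there are two distinct tangent lines y − -1 = ±(x − -2) — this is a node (ordinary double point).
Classification: node.


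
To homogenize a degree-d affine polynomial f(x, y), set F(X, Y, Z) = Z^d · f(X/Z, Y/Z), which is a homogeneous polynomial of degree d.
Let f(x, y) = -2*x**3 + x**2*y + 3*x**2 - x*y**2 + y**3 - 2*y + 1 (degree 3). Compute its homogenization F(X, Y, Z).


F(X, Y, Z) = -2*X**3 + X**2*Y + 3*X**2*Z - X*Y**2 + Y**3 - 2*Y*Z**2 + Z**3

deg(f) = 3.
Substitute x = X/Z, y = Y/Z into f, then multiply by Z^3.
  monomial -2·x^3·y^0 ↦ -2·X^3·Y^0·Z^0.
  monomial 1·x^2·y^1 ↦ 1·X^2·Y^1·Z^0.
  monomial 3·x^2·y^0 ↦ 3·X^2·Y^0·Z^1.
  monomial -1·x^1·y^2 ↦ -1·X^1·Y^2·Z^0.
  monomial 1·x^0·y^3 ↦ 1·X^0·Y^3·Z^0.
  monomial -2·x^0·y^1 ↦ -2·X^0·Y^1·Z^2.
  monomial 1·x^0·y^0 ↦ 1·X^0·Y^0·Z^3.
Collecting: F(X, Y, Z) = -2*X**3 + X**2*Y + 3*X**2*Z - X*Y**2 + Y**3 - 2*Y*Z**2 + Z**3.


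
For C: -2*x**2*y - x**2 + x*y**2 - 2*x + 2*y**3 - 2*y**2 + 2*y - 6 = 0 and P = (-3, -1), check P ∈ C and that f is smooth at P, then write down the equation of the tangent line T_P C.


Tangent line at P: -7*x - 21 = 0.

Step 1: f(-3, -1) = 0, so P lies on C.
Step 2: partial derivatives
  f_x(x, y) = -4*x*y - 2*x + y**2 - 2, f_y(x, y) = -2*x**2 + 2*x*y + 6*y**2 - 4*y + 2.
  f_x(P) = -7, f_y(P) = 0 (gradient nonzero, so P is smooth).
Step 3: tangent line at P: -7·(x − -3) + 0·(y − -1) = 0.
Expanding: -7*x - 21 = 0.


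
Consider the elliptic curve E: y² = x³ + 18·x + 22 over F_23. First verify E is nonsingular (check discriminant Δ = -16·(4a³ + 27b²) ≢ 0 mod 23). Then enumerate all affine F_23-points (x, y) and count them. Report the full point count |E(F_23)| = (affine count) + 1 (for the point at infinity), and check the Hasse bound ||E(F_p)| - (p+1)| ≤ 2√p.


Affine points = {(1, 8), (1, 15), (6, 1), (6, 22), (7, 10), (7, 13), (9, 4), (9, 19), (10, 11), (10, 12), (16, 6), (16, 17), (19, 1), (19, 22), (21, 1), (21, 22), (22, 7), (22, 16)}; affine count = 18; |E(F_23)| = 19.

Discriminant check: Δ ∝ 4a³ + 27b² = 4·18³ + 27·22² = 4·5832 + 27·484 ≡ 10 (mod 23). Nonzero ⇒ E is nonsingular.
For each x ∈ F_23, compute rhs = x³ + 18·x + 22 mod 23, then count y ∈ F_23 with y² ≡ rhs.
  x = 0: rhs = 22, matching y values: none (0 points).
  x = 1: rhs = 18, matching y values: 8, 15 (2 points).
  x = 2: rhs = 20, matching y values: none (0 points).
  x = 3: rhs = 11, matching y values: none (0 points).
  x = 4: rhs = 20, matching y values: none (0 points).
  x = 5: rhs = 7, matching y values: none (0 points).
  x = 6: rhs = 1, matching y values: 1, 22 (2 points).
  x = 7: rhs = 8, matching y values: 10, 13 (2 points).
  x = 8: rhs = 11, matching y values: none (0 points).
  x = 9: rhs = 16, matching y values: 4, 19 (2 points).
  x = 10: rhs = 6, matching y values: 11, 12 (2 points).
  x = 11: rhs = 10, matching y values: none (0 points).
  x = 12: rhs = 11, matching y values: none (0 points).
  x = 13: rhs = 15, matching y values: none (0 points).
  x = 14: rhs = 5, matching y values: none (0 points).
  x = 15: rhs = 10, matching y values: none (0 points).
  x = 16: rhs = 13, matching y values: 6, 17 (2 points).
  x = 17: rhs = 20, matching y values: none (0 points).
  x = 18: rhs = 14, matching y values: none (0 points).
  x = 19: rhs = 1, matching y values: 1, 22 (2 points).
  x = 20: rhs = 10, matching y values: none (0 points).
  x = 21: rhs = 1, matching y values: 1, 22 (2 points).
  x = 22: rhs = 3, matching y values: 7, 16 (2 points).
Total affine count: 18.
Full point count |E(F_23)| = 18 + 1 = 19.
Hasse bound: |19 − (23+1)| = |-5| = 5 ≤ 2√23 ≈ 9.5917 ✓.


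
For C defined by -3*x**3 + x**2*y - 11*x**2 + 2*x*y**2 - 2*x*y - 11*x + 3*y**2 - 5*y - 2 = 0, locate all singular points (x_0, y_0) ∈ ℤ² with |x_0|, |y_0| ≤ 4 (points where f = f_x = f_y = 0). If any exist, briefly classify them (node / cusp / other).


Singular points: {(-1, 1)}; classification: node.

Compute partial derivatives:
  f_x = -9*x**2 + 2*x*y - 22*x + 2*y**2 - 2*y - 11.
  f_y = x**2 + 4*x*y - 2*x + 6*y - 5.
Scan x_0 ∈ {−4, ..., 4}. For each x_0, f_y(x_0, y) is a polynomial in y; find its integer roots y ∈ {−4, ..., 4}, then test f_x and f at those candidates.
  x = -4: f_y(-4, y) = 19 - 10*y; no integer root y with |y| ≤ 4.
  x = -3: f_y(-3, y) = 10 - 6*y; no integer root y with |y| ≤ 4.
  x = -2: f_y(-2, y) = 3 - 2*y; no integer root y with |y| ≤ 4.
  x = -1: f_y(-1, y) = 2*y - 2; vanishes at y ∈ {1}. (-1, 1): f_x = 0, f = 0 — SINGULAR.
  x = 0: f_y(0, y) = 6*y - 5; no integer root y with |y| ≤ 4.
  x = 1: f_y(1, y) = 10*y - 6; no integer root y with |y| ≤ 4.
  x = 2: f_y(2, y) = 14*y - 5; no integer root y with |y| ≤ 4.
  x = 3: f_y(3, y) = 18*y - 2; no integer root y with |y| ≤ 4.
  x = 4: f_y(4, y) = 22*y + 3; no integer root y with |y| ≤ 4.
Only singular point on the grid: (-1, 1).
Classify: substitute x = -1 + u, y = 1 + v and expand: f = -3*u**3 + u**2*v - u**2 + 2*u*v**2 + v**2.
No constant or linear terms (consistent with a singular point). Quadratic part: -u**2 + v**2. Cubic part: -3*u**3 + u**2*v + 2*u*v**2.
The quadratic part v**2 - u**2 = (v − u)(v + u) splits into two distinct linear factors, so there are two distinct tangent lines y − 1 = ±(x − -1) — this is a node (ordinary double point).
Classification: node.


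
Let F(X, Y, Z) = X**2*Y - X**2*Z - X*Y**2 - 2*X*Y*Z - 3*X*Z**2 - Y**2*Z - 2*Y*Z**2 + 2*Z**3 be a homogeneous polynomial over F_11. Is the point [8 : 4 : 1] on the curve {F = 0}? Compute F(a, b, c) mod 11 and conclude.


F(8,4,1) ≡ 9 (mod 11); P is NOT on the curve.

Evaluate F(8, 4, 1) term-by-term (mod 11).
  X**2*Y ↦ 1·64·4·1 = 256
  -X**2*Z ↦ -1·64·1·1 = -64
  -X*Y**2 ↦ -1·8·16·1 = -128
  -2*X*Y*Z ↦ -2·8·4·1 = -64
  -3*X*Z**2 ↦ -3·8·1·1 = -24
  -Y**2*Z ↦ -1·1·16·1 = -16
  -2*Y*Z**2 ↦ -2·1·4·1 = -8
  2*Z**3 ↦ 2·1·1·1 = 2
Sum: F(8, 4, 1) = (256) + (-64) + (-128) + (-64) + (-24) + (-16) + (-8) + (2) = -46.
Reducing mod 11: -46 ≡ 9 (mod 11).
Since F(a, b, c) ≡ 9 ≠ 0 (mod 11), P does NOT lie on the curve.


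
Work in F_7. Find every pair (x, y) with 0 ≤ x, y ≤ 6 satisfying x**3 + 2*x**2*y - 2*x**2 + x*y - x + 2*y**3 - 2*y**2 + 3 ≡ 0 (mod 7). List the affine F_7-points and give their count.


Affine F_7-points: {(0, 5), (3, 4), (4, 3), (5, 6)}; count = 4.

For each of the 49 pairs (x, y) ∈ F_7², evaluate f(x, y) mod 7. Record the zeros.
  x = 0: [0↦3, 1↦3, 2↦4, 3↦4, 4↦1, 5↦0, 6↦6]  zeros at y ∈ {5}
  x = 1: [0↦1, 1↦4, 2↦1, 3↦4, 4↦4, 5↦6, 6↦1]  zeros at y ∈ ∅
  x = 2: [0↦1, 1↦4, 2↦1, 3↦4, 4↦4, 5↦6, 6↦1]  zeros at y ∈ ∅
  x = 3: [0↦2, 1↦2, 2↦3, 3↦3, 4↦0, 5↦6, 6↦5]  zeros at y ∈ {4}
  x = 4: [0↦3, 1↦4, 2↦6, 3↦0, 4↦5, 5↦5, 6↦5]  zeros at y ∈ {3}
  x = 5: [0↦3, 1↦2, 2↦2, 3↦1, 4↦4, 5↦2, 6↦0]  zeros at y ∈ {6}
  x = 6: [0↦1, 1↦2, 2↦4, 3↦5, 4↦3, 5↦3, 6↦3]  zeros at y ∈ ∅
Collecting zeros: affine points = {(0, 5), (3, 4), (4, 3), (5, 6)}.
Total count |C(F_7)_aff| = 4.


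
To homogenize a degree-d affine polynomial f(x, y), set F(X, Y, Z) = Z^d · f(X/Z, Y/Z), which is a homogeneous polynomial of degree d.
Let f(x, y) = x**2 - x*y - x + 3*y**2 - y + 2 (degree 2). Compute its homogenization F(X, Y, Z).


F(X, Y, Z) = X**2 - X*Y - X*Z + 3*Y**2 - Y*Z + 2*Z**2

deg(f) = 2.
Substitute x = X/Z, y = Y/Z into f, then multiply by Z^2.
  monomial 1·x^2·y^0 ↦ 1·X^2·Y^0·Z^0.
  monomial -1·x^1·y^1 ↦ -1·X^1·Y^1·Z^0.
  monomial -1·x^1·y^0 ↦ -1·X^1·Y^0·Z^1.
  monomial 3·x^0·y^2 ↦ 3·X^0·Y^2·Z^0.
  monomial -1·x^0·y^1 ↦ -1·X^0·Y^1·Z^1.
  monomial 2·x^0·y^0 ↦ 2·X^0·Y^0·Z^2.
Collecting: F(X, Y, Z) = X**2 - X*Y - X*Z + 3*Y**2 - Y*Z + 2*Z**2.


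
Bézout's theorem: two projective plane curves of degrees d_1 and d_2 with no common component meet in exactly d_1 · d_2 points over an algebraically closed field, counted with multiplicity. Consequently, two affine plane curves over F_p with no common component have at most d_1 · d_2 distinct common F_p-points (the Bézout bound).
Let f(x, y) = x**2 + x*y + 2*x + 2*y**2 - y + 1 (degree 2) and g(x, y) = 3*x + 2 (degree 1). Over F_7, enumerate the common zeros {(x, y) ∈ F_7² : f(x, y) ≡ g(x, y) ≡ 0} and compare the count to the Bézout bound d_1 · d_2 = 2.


Common zeros: ∅; count = 0; Bézout bound = 2.

deg(f) = 2, deg(g) = 1, so Bézout bound = 2.
Scan x ∈ F_7. For each x, list the y ∈ F_7 with f(x, y) ≡ 0 and those with g(x, y) ≡ 0 (mod 7); the common zeros in that column are the intersection.
  x = 0: f ≡ 0 at y ∈ {2}; g ≡ 0 at y ∈ ∅; common: ∅.
  x = 1: f ≡ 0 at y ∈ ∅; g ≡ 0 at y ∈ ∅; common: ∅.
  x = 2: f ≡ 0 at y ∈ ∅; g ≡ 0 at y ∈ ∅; common: ∅.
  x = 3: f ≡ 0 at y ∈ {2, 4}; g ≡ 0 at y ∈ ∅; common: ∅.
  x = 4: f ≡ 0 at y ∈ ∅; g ≡ 0 at y ∈ {0, 1, 2, 3, 4, 5, 6}; common: ∅.
  x = 5: f ≡ 0 at y ∈ {1, 4}; g ≡ 0 at y ∈ ∅; common: ∅.
  x = 6: f ≡ 0 at y ∈ {0, 1}; g ≡ 0 at y ∈ ∅; common: ∅.
Collecting: common zeros = ∅, so the count is 0.
Comparison with the Bézout bound: 0 ≤ 2 = deg(f)·deg(g), as expected for curves with no common component (the affine F_7-count falls short of the bound because intersections may lie at infinity, over extension fields, or carry multiplicity).


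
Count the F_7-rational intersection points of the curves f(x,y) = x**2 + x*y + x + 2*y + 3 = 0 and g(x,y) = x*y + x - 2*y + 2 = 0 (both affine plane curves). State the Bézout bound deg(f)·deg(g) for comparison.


Common zeros: {(1, 3)}; count = 1; Bézout bound = 4.

deg(f) = 2, deg(g) = 2, so Bézout bound = 4.
Scan x ∈ F_7. For each x, list the y ∈ F_7 with f(x, y) ≡ 0 and those with g(x, y) ≡ 0 (mod 7); the common zeros in that column are the intersection.
  x = 0: f ≡ 0 at y ∈ {2}; g ≡ 0 at y ∈ {1}; common: ∅.
  x = 1: f ≡ 0 at y ∈ {3}; g ≡ 0 at y ∈ {3}; common: {3}.
  x = 2: f ≡ 0 at y ∈ {3}; g ≡ 0 at y ∈ ∅; common: ∅.
  x = 3: f ≡ 0 at y ∈ {4}; g ≡ 0 at y ∈ {2}; common: ∅.
  x = 4: f ≡ 0 at y ∈ {2}; g ≡ 0 at y ∈ {4}; common: ∅.
  x = 5: f ≡ 0 at y ∈ ∅; g ≡ 0 at y ∈ {0}; common: ∅.
  x = 6: f ≡ 0 at y ∈ {4}; g ≡ 0 at y ∈ {5}; common: ∅.
Collecting: common zeros = {(1, 3)}, so the count is 1.
Comparison with the Bézout bound: 1 ≤ 4 = deg(f)·deg(g), as expected for curves with no common component (the affine F_7-count falls short of the bound because intersections may lie at infinity, over extension fields, or carry multiplicity).


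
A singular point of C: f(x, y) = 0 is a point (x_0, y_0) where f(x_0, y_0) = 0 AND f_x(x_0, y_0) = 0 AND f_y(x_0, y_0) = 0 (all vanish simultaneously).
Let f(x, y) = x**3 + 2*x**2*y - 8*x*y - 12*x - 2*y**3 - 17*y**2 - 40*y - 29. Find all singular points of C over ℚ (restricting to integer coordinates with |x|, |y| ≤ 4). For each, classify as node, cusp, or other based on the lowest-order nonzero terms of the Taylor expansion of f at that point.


Singular points: {(2, -3)}; classification: cusp.

Compute partial derivatives:
  f_x = 3*x**2 + 4*x*y - 8*y - 12.
  f_y = 2*x**2 - 8*x - 6*y**2 - 34*y - 40.
Scan x_0 ∈ {−4, ..., 4}. For each x_0, f_y(x_0, y) is a polynomial in y; find its integer roots y ∈ {−4, ..., 4}, then test f_x and f at those candidates.
  x = -4: f_y(-4, y) = -6*y**2 - 34*y + 24; no integer root y with |y| ≤ 4.
  x = -3: f_y(-3, y) = -6*y**2 - 34*y + 2; no integer root y with |y| ≤ 4.
  x = -2: f_y(-2, y) = -6*y**2 - 34*y - 16; no integer root y with |y| ≤ 4.
  x = -1: f_y(-1, y) = -6*y**2 - 34*y - 30; no integer root y with |y| ≤ 4.
  x = 0: f_y(0, y) = -6*y**2 - 34*y - 40; vanishes at y ∈ {-4}. (0, -4): f_x = 20 ≠ 0.
  x = 1: f_y(1, y) = -6*y**2 - 34*y - 46; no integer root y with |y| ≤ 4.
  x = 2: f_y(2, y) = -6*y**2 - 34*y - 48; vanishes at y ∈ {-3}. (2, -3): f_x = 0, f = 0 — SINGULAR.
  x = 3: f_y(3, y) = -6*y**2 - 34*y - 46; no integer root y with |y| ≤ 4.
  x = 4: f_y(4, y) = -6*y**2 - 34*y - 40; vanishes at y ∈ {-4}. (4, -4): f_x = 4 ≠ 0.
Only singular point on the grid: (2, -3).
Classify: substitute x = 2 + u, y = -3 + v and expand: f = u**3 + 2*u**2*v - 2*v**3 + v**2.
No constant or linear terms (consistent with a singular point). Quadratic part: v**2. Cubic part: u**3 + 2*u**2*v - 2*v**3.
The quadratic part v**2 is a perfect square, so there is a single (double) tangent line v = 0, i.e. y = -3. Restricting the cubic part to that line (v = 0) leaves u**3 ≠ 0, so f is not divisible by v and the branch is v² ≈ -u**3 to lowest order — this is a cusp.
Classification: cusp.


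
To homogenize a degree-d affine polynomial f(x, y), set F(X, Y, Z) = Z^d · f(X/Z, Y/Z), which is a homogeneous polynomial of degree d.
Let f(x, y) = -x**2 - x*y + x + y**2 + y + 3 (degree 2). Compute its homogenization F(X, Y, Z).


F(X, Y, Z) = -X**2 - X*Y + X*Z + Y**2 + Y*Z + 3*Z**2

deg(f) = 2.
Substitute x = X/Z, y = Y/Z into f, then multiply by Z^2.
  monomial -1·x^2·y^0 ↦ -1·X^2·Y^0·Z^0.
  monomial -1·x^1·y^1 ↦ -1·X^1·Y^1·Z^0.
  monomial 1·x^1·y^0 ↦ 1·X^1·Y^0·Z^1.
  monomial 1·x^0·y^2 ↦ 1·X^0·Y^2·Z^0.
  monomial 1·x^0·y^1 ↦ 1·X^0·Y^1·Z^1.
  monomial 3·x^0·y^0 ↦ 3·X^0·Y^0·Z^2.
Collecting: F(X, Y, Z) = -X**2 - X*Y + X*Z + Y**2 + Y*Z + 3*Z**2.


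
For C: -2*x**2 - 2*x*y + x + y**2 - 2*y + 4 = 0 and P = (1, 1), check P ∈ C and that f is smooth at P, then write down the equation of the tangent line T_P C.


Tangent line at P: -5*x - 2*y + 7 = 0.

Step 1: f(1, 1) = 0, so P lies on C.
Step 2: partial derivatives
  f_x(x, y) = -4*x - 2*y + 1, f_y(x, y) = -2*x + 2*y - 2.
  f_x(P) = -5, f_y(P) = -2 (gradient nonzero, so P is smooth).
Step 3: tangent line at P: -5·(x − 1) + -2·(y − 1) = 0.
Expanding: -5*x - 2*y + 7 = 0.


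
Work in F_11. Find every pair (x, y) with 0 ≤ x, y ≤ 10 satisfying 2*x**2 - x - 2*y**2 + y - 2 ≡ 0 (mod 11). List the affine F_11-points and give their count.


Affine F_11-points: {(1, 8), (1, 9), (2, 3), (4, 3), (5, 8), (5, 9), (7, 1), (7, 5), (10, 1), (10, 5)}; count = 10.

For each of the 121 pairs (x, y) ∈ F_11², evaluate f(x, y) mod 11. Record the zeros.
  x = 0: [0↦9, 1↦8, 2↦3, 3↦5, 4↦3, 5↦8, 6↦9, 7↦6, 8↦10, 9↦10, 10↦6]  zeros at y ∈ ∅
  x = 1: [0↦10, 1↦9, 2↦4, 3↦6, 4↦4, 5↦9, 6↦10, 7↦7, 8↦0, 9↦0, 10↦7]  zeros at y ∈ {8, 9}
  x = 2: [0↦4, 1↦3, 2↦9, 3↦0, 4↦9, 5↦3, 6↦4, 7↦1, 8↦5, 9↦5, 10↦1]  zeros at y ∈ {3}
  x = 3: [0↦2, 1↦1, 2↦7, 3↦9, 4↦7, 5↦1, 6↦2, 7↦10, 8↦3, 9↦3, 10↦10]  zeros at y ∈ ∅
  x = 4: [0↦4, 1↦3, 2↦9, 3↦0, 4↦9, 5↦3, 6↦4, 7↦1, 8↦5, 9↦5, 10↦1]  zeros at y ∈ {3}
  x = 5: [0↦10, 1↦9, 2↦4, 3↦6, 4↦4, 5↦9, 6↦10, 7↦7, 8↦0, 9↦0, 10↦7]  zeros at y ∈ {8, 9}
  x = 6: [0↦9, 1↦8, 2↦3, 3↦5, 4↦3, 5↦8, 6↦9, 7↦6, 8↦10, 9↦10, 10↦6]  zeros at y ∈ ∅
  x = 7: [0↦1, 1↦0, 2↦6, 3↦8, 4↦6, 5↦0, 6↦1, 7↦9, 8↦2, 9↦2, 10↦9]  zeros at y ∈ {1, 5}
  x = 8: [0↦8, 1↦7, 2↦2, 3↦4, 4↦2, 5↦7, 6↦8, 7↦5, 8↦9, 9↦9, 10↦5]  zeros at y ∈ ∅
  x = 9: [0↦8, 1↦7, 2↦2, 3↦4, 4↦2, 5↦7, 6↦8, 7↦5, 8↦9, 9↦9, 10↦5]  zeros at y ∈ ∅
  x = 10: [0↦1, 1↦0, 2↦6, 3↦8, 4↦6, 5↦0, 6↦1, 7↦9, 8↦2, 9↦2, 10↦9]  zeros at y ∈ {1, 5}
Collecting zeros: affine points = {(1, 8), (1, 9), (2, 3), (4, 3), (5, 8), (5, 9), (7, 1), (7, 5), (10, 1), (10, 5)}.
Total count |C(F_11)_aff| = 10.


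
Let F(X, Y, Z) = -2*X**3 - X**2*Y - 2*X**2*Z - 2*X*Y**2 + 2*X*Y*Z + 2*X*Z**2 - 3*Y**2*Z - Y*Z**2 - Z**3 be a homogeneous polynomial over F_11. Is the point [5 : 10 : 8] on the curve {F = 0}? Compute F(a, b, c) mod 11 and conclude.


F(5,10,8) ≡ 3 (mod 11); P is NOT on the curve.

Evaluate F(5, 10, 8) term-by-term (mod 11).
  -2*X**3 ↦ -2·125·1·1 = -250
  -X**2*Y ↦ -1·25·10·1 = -250
  -2*X**2*Z ↦ -2·25·1·8 = -400
  -2*X*Y**2 ↦ -2·5·100·1 = -1000
  2*X*Y*Z ↦ 2·5·10·8 = 800
  2*X*Z**2 ↦ 2·5·1·64 = 640
  -3*Y**2*Z ↦ -3·1·100·8 = -2400
  -Y*Z**2 ↦ -1·1·10·64 = -640
  -Z**3 ↦ -1·1·1·512 = -512
Sum: F(5, 10, 8) = (-250) + (-250) + (-400) + (-1000) + (800) + (640) + (-2400) + (-640) + (-512) = -4012.
Reducing mod 11: -4012 ≡ 3 (mod 11).
Since F(a, b, c) ≡ 3 ≠ 0 (mod 11), P does NOT lie on the curve.


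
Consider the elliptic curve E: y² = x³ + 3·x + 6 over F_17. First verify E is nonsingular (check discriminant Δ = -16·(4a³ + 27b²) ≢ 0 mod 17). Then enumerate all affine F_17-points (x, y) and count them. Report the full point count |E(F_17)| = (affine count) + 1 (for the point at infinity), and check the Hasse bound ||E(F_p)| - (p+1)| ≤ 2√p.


Affine points = {(3, 5), (3, 12), (6, 6), (6, 11), (7, 8), (7, 9), (8, 7), (8, 10), (10, 4), (10, 13), (12, 6), (12, 11), (13, 7), (13, 10), (14, 2), (14, 15), (15, 3), (15, 14), (16, 6), (16, 11)}; affine count = 20; |E(F_17)| = 21.

Discriminant check: Δ ∝ 4a³ + 27b² = 4·3³ + 27·6² = 4·27 + 27·36 ≡ 9 (mod 17). Nonzero ⇒ E is nonsingular.
For each x ∈ F_17, compute rhs = x³ + 3·x + 6 mod 17, then count y ∈ F_17 with y² ≡ rhs.
  x = 0: rhs = 6, matching y values: none (0 points).
  x = 1: rhs = 10, matching y values: none (0 points).
  x = 2: rhs = 3, matching y values: none (0 points).
  x = 3: rhs = 8, matching y values: 5, 12 (2 points).
  x = 4: rhs = 14, matching y values: none (0 points).
  x = 5: rhs = 10, matching y values: none (0 points).
  x = 6: rhs = 2, matching y values: 6, 11 (2 points).
  x = 7: rhs = 13, matching y values: 8, 9 (2 points).
  x = 8: rhs = 15, matching y values: 7, 10 (2 points).
  x = 9: rhs = 14, matching y values: none (0 points).
  x = 10: rhs = 16, matching y values: 4, 13 (2 points).
  x = 11: rhs = 10, matching y values: none (0 points).
  x = 12: rhs = 2, matching y values: 6, 11 (2 points).
  x = 13: rhs = 15, matching y values: 7, 10 (2 points).
  x = 14: rhs = 4, matching y values: 2, 15 (2 points).
  x = 15: rhs = 9, matching y values: 3, 14 (2 points).
  x = 16: rhs = 2, matching y values: 6, 11 (2 points).
Total affine count: 20.
Full point count |E(F_17)| = 20 + 1 = 21.
Hasse bound: |21 − (17+1)| = |3| = 3 ≤ 2√17 ≈ 8.2462 ✓.


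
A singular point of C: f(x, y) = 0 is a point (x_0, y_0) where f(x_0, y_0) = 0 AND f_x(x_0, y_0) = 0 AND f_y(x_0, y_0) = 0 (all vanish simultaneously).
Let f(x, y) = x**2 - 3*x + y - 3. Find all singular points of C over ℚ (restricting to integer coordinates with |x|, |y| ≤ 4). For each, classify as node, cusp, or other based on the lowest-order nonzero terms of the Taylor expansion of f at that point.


No singular points in the scanned grid; C is smooth there.

Compute partial derivatives:
  f_x = 2*x - 3.
  f_y = 1.
f_y = 1 is a nonzero constant, so f_y never vanishes: no point (x, y) can satisfy f = f_x = f_y = 0. In particular no (x, y) ∈ {−4, ..., 4}² is singular; the curve is smooth.


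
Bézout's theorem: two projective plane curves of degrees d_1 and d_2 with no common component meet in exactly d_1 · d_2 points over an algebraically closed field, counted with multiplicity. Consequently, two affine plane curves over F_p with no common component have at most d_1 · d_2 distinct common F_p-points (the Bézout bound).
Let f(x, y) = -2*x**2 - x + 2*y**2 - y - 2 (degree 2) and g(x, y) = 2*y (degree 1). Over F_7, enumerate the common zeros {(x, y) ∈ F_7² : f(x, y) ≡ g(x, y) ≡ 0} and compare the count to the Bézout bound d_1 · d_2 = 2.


Common zeros: ∅; count = 0; Bézout bound = 2.

deg(f) = 2, deg(g) = 1, so Bézout bound = 2.
Scan x ∈ F_7. For each x, list the y ∈ F_7 with f(x, y) ≡ 0 and those with g(x, y) ≡ 0 (mod 7); the common zeros in that column are the intersection.
  x = 0: f ≡ 0 at y ∈ ∅; g ≡ 0 at y ∈ {0}; common: ∅.
  x = 1: f ≡ 0 at y ∈ ∅; g ≡ 0 at y ∈ {0}; common: ∅.
  x = 2: f ≡ 0 at y ∈ ∅; g ≡ 0 at y ∈ {0}; common: ∅.
  x = 3: f ≡ 0 at y ∈ ∅; g ≡ 0 at y ∈ {0}; common: ∅.
  x = 4: f ≡ 0 at y ∈ {5, 6}; g ≡ 0 at y ∈ {0}; common: ∅.
  x = 5: f ≡ 0 at y ∈ {1, 3}; g ≡ 0 at y ∈ {0}; common: ∅.
  x = 6: f ≡ 0 at y ∈ {5, 6}; g ≡ 0 at y ∈ {0}; common: ∅.
Collecting: common zeros = ∅, so the count is 0.
Comparison with the Bézout bound: 0 ≤ 2 = deg(f)·deg(g), as expected for curves with no common component (the affine F_7-count falls short of the bound because intersections may lie at infinity, over extension fields, or carry multiplicity).


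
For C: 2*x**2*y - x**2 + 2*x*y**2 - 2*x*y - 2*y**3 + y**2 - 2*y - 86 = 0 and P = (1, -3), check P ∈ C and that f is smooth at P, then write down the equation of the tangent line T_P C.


Tangent line at P: 10*x - 74*y - 232 = 0.

Step 1: f(1, -3) = 0, so P lies on C.
Step 2: partial derivatives
  f_x(x, y) = 4*x*y - 2*x + 2*y**2 - 2*y, f_y(x, y) = 2*x**2 + 4*x*y - 2*x - 6*y**2 + 2*y - 2.
  f_x(P) = 10, f_y(P) = -74 (gradient nonzero, so P is smooth).
Step 3: tangent line at P: 10·(x − 1) + -74·(y − -3) = 0.
Expanding: 10*x - 74*y - 232 = 0.


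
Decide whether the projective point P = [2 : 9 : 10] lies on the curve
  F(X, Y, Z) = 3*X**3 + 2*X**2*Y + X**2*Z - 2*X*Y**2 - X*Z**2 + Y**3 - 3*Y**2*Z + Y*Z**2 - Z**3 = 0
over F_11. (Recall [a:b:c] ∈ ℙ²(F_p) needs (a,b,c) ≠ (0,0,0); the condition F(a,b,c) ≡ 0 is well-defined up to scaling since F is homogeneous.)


F(2,9,10) ≡ 0 (mod 11); P is on the curve.

Evaluate F(2, 9, 10) term-by-term (mod 11).
  3*X**3 ↦ 3·8·1·1 = 24
  2*X**2*Y ↦ 2·4·9·1 = 72
  X**2*Z ↦ 1·4·1·10 = 40
  -2*X*Y**2 ↦ -2·2·81·1 = -324
  -X*Z**2 ↦ -1·2·1·100 = -200
  Y**3 ↦ 1·1·729·1 = 729
  -3*Y**2*Z ↦ -3·1·81·10 = -2430
  Y*Z**2 ↦ 1·1·9·100 = 900
  -Z**3 ↦ -1·1·1·1000 = -1000
Sum: F(2, 9, 10) = (24) + (72) + (40) + (-324) + (-200) + (729) + (-2430) + (900) + (-1000) = -2189.
Reducing mod 11: -2189 ≡ 0 (mod 11).
Since F(a, b, c) ≡ 0 (mod 11), P lies on the curve.


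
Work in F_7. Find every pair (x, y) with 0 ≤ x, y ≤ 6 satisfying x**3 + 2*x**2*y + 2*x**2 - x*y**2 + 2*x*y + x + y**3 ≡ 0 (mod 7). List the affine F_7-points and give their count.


Affine F_7-points: {(0, 0), (2, 2), (2, 3), (2, 4), (3, 1), (6, 0), (6, 6)}; count = 7.

For each of the 49 pairs (x, y) ∈ F_7², evaluate f(x, y) mod 7. Record the zeros.
  x = 0: [0↦0, 1↦1, 2↦1, 3↦6, 4↦1, 5↦6, 6↦6]  zeros at y ∈ {0}
  x = 1: [0↦4, 1↦1, 2↦2, 3↦6, 4↦5, 5↦5, 6↦5]  zeros at y ∈ ∅
  x = 2: [0↦4, 1↦1, 2↦0, 3↦0, 4↦0, 5↦6, 6↦3]  zeros at y ∈ {2, 3, 4}
  x = 3: [0↦6, 1↦0, 2↦1, 3↦1, 4↦6, 5↦1, 6↦6]  zeros at y ∈ {1}
  x = 4: [0↦2, 1↦4, 2↦4, 3↦1, 4↦1, 5↦3, 6↦6]  zeros at y ∈ ∅
  x = 5: [0↦5, 1↦5, 2↦1, 3↦6, 4↦5, 5↦4, 6↦2]  zeros at y ∈ ∅
  x = 6: [0↦0, 1↦2, 2↦5, 3↦1, 4↦3, 5↦3, 6↦0]  zeros at y ∈ {0, 6}
Collecting zeros: affine points = {(0, 0), (2, 2), (2, 3), (2, 4), (3, 1), (6, 0), (6, 6)}.
Total count |C(F_7)_aff| = 7.


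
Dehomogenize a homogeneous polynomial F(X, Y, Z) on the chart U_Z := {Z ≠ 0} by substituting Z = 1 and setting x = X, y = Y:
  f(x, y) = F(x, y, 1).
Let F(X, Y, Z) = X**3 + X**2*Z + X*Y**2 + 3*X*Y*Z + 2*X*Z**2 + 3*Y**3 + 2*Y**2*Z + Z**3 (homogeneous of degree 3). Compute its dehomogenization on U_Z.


f(x, y) = x**3 + x**2 + x*y**2 + 3*x*y + 2*x + 3*y**3 + 2*y**2 + 1

On U_Z we set Z = 1. Each monomial c·X^i·Y^j·Z^k in F becomes c·x^i·y^j·1^k = c·x^i·y^j.
Substituting Z = 1: F(X, Y, 1) = x**3 + x**2 + x*y**2 + 3*x*y + 2*x + 3*y**3 + 2*y**2 + 1.
Note: deg(f) ≤ deg(F) = 3; strict inequality happens when F is divisible by Z (lost terms).


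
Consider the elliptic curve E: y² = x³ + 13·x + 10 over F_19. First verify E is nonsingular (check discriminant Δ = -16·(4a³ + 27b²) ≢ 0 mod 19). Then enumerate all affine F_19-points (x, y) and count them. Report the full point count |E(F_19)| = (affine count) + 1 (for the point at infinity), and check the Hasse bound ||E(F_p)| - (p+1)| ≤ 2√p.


Affine points = {(1, 9), (1, 10), (2, 5), (2, 14), (3, 0), (6, 0), (7, 8), (7, 11), (9, 1), (9, 18), (10, 0), (13, 1), (13, 18), (16, 1), (16, 18)}; affine count = 15; |E(F_19)| = 16.

Discriminant check: Δ ∝ 4a³ + 27b² = 4·13³ + 27·10² = 4·2197 + 27·100 ≡ 12 (mod 19). Nonzero ⇒ E is nonsingular.
For each x ∈ F_19, compute rhs = x³ + 13·x + 10 mod 19, then count y ∈ F_19 with y² ≡ rhs.
  x = 0: rhs = 10, matching y values: none (0 points).
  x = 1: rhs = 5, matching y values: 9, 10 (2 points).
  x = 2: rhs = 6, matching y values: 5, 14 (2 points).
  x = 3: rhs = 0, matching y values: 0 (1 points).
  x = 4: rhs = 12, matching y values: none (0 points).
  x = 5: rhs = 10, matching y values: none (0 points).
  x = 6: rhs = 0, matching y values: 0 (1 points).
  x = 7: rhs = 7, matching y values: 8, 11 (2 points).
  x = 8: rhs = 18, matching y values: none (0 points).
  x = 9: rhs = 1, matching y values: 1, 18 (2 points).
  x = 10: rhs = 0, matching y values: 0 (1 points).
  x = 11: rhs = 2, matching y values: none (0 points).
  x = 12: rhs = 13, matching y values: none (0 points).
  x = 13: rhs = 1, matching y values: 1, 18 (2 points).
  x = 14: rhs = 10, matching y values: none (0 points).
  x = 15: rhs = 8, matching y values: none (0 points).
  x = 16: rhs = 1, matching y values: 1, 18 (2 points).
  x = 17: rhs = 14, matching y values: none (0 points).
  x = 18: rhs = 15, matching y values: none (0 points).
Total affine count: 15.
Full point count |E(F_19)| = 15 + 1 = 16.
Hasse bound: |16 − (19+1)| = |-4| = 4 ≤ 2√19 ≈ 8.7178 ✓.


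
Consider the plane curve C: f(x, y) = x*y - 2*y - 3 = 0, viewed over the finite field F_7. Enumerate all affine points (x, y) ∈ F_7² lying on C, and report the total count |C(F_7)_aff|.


Affine F_7-points: {(0, 2), (1, 4), (3, 3), (4, 5), (5, 1), (6, 6)}; count = 6.

For each of the 49 pairs (x, y) ∈ F_7², evaluate f(x, y) mod 7. Record the zeros.
  x = 0: [0↦4, 1↦2, 2↦0, 3↦5, 4↦3, 5↦1, 6↦6]  zeros at y ∈ {2}
  x = 1: [0↦4, 1↦3, 2↦2, 3↦1, 4↦0, 5↦6, 6↦5]  zeros at y ∈ {4}
  x = 2: [0↦4, 1↦4, 2↦4, 3↦4, 4↦4, 5↦4, 6↦4]  zeros at y ∈ ∅
  x = 3: [0↦4, 1↦5, 2↦6, 3↦0, 4↦1, 5↦2, 6↦3]  zeros at y ∈ {3}
  x = 4: [0↦4, 1↦6, 2↦1, 3↦3, 4↦5, 5↦0, 6↦2]  zeros at y ∈ {5}
  x = 5: [0↦4, 1↦0, 2↦3, 3↦6, 4↦2, 5↦5, 6↦1]  zeros at y ∈ {1}
  x = 6: [0↦4, 1↦1, 2↦5, 3↦2, 4↦6, 5↦3, 6↦0]  zeros at y ∈ {6}
Collecting zeros: affine points = {(0, 2), (1, 4), (3, 3), (4, 5), (5, 1), (6, 6)}.
Total count |C(F_7)_aff| = 6.


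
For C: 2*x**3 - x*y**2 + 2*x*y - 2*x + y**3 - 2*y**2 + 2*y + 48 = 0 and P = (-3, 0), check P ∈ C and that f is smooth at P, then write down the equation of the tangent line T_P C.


Tangent line at P: 52*x - 4*y + 156 = 0.

Step 1: f(-3, 0) = 0, so P lies on C.
Step 2: partial derivatives
  f_x(x, y) = 6*x**2 - y**2 + 2*y - 2, f_y(x, y) = -2*x*y + 2*x + 3*y**2 - 4*y + 2.
  f_x(P) = 52, f_y(P) = -4 (gradient nonzero, so P is smooth).
Step 3: tangent line at P: 52·(x − -3) + -4·(y − 0) = 0.
Expanding: 52*x - 4*y + 156 = 0.


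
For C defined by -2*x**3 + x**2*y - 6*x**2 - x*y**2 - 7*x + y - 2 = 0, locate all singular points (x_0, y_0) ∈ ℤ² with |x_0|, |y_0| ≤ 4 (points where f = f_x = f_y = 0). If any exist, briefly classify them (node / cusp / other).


Singular points: {(-1, -1)}; classification: node.

Compute partial derivatives:
  f_x = -6*x**2 + 2*x*y - 12*x - y**2 - 7.
  f_y = x**2 - 2*x*y + 1.
Scan x_0 ∈ {−4, ..., 4}. For each x_0, f_y(x_0, y) is a polynomial in y; find its integer roots y ∈ {−4, ..., 4}, then test f_x and f at those candidates.
  x = -4: f_y(-4, y) = 8*y + 17; no integer root y with |y| ≤ 4.
  x = -3: f_y(-3, y) = 6*y + 10; no integer root y with |y| ≤ 4.
  x = -2: f_y(-2, y) = 4*y + 5; no integer root y with |y| ≤ 4.
  x = -1: f_y(-1, y) = 2*y + 2; vanishes at y ∈ {-1}. (-1, -1): f_x = 0, f = 0 — SINGULAR.
  x = 0: f_y(0, y) = 1; no integer root y with |y| ≤ 4.
  x = 1: f_y(1, y) = 2 - 2*y; vanishes at y ∈ {1}. (1, 1): f_x = -24 ≠ 0.
  x = 2: f_y(2, y) = 5 - 4*y; no integer root y with |y| ≤ 4.
  x = 3: f_y(3, y) = 10 - 6*y; no integer root y with |y| ≤ 4.
  x = 4: f_y(4, y) = 17 - 8*y; no integer root y with |y| ≤ 4.
Only singular point on the grid: (-1, -1).
Classify: substitute x = -1 + u, y = -1 + v and expand: f = -2*u**3 + u**2*v - u**2 - u*v**2 + v**2.
No constant or linear terms (consistent with a singular point). Quadratic part: -u**2 + v**2. Cubic part: -2*u**3 + u**2*v - u*v**2.
The quadratic part v**2 - u**2 = (v − u)(v + u) splits into two distinct linear factors, so there are two distinct tangent lines y − -1 = ±(x − -1) — this is a node (ordinary double point).
Classification: node.


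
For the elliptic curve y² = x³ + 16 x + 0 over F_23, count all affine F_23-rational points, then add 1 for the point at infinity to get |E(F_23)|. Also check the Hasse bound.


Affine points = {(0, 0), (3, 11), (3, 12), (4, 6), (4, 17), (6, 6), (6, 17), (7, 8), (7, 15), (11, 9), (11, 14), (13, 6), (13, 17), (14, 1), (14, 22), (15, 2), (15, 21), (18, 5), (18, 18), (21, 11), (21, 12), (22, 11), (22, 12)}; affine count = 23; |E(F_23)| = 24.

Discriminant check: Δ ∝ 4a³ + 27b² = 4·16³ + 27·0² = 4·4096 + 27·0 ≡ 8 (mod 23). Nonzero ⇒ E is nonsingular.
For each x ∈ F_23, compute rhs = x³ + 16·x + 0 mod 23, then count y ∈ F_23 with y² ≡ rhs.
  x = 0: rhs = 0, matching y values: 0 (1 points).
  x = 1: rhs = 17, matching y values: none (0 points).
  x = 2: rhs = 17, matching y values: none (0 points).
  x = 3: rhs = 6, matching y values: 11, 12 (2 points).
  x = 4: rhs = 13, matching y values: 6, 17 (2 points).
  x = 5: rhs = 21, matching y values: none (0 points).
  x = 6: rhs = 13, matching y values: 6, 17 (2 points).
  x = 7: rhs = 18, matching y values: 8, 15 (2 points).
  x = 8: rhs = 19, matching y values: none (0 points).
  x = 9: rhs = 22, matching y values: none (0 points).
  x = 10: rhs = 10, matching y values: none (0 points).
  x = 11: rhs = 12, matching y values: 9, 14 (2 points).
  x = 12: rhs = 11, matching y values: none (0 points).
  x = 13: rhs = 13, matching y values: 6, 17 (2 points).
  x = 14: rhs = 1, matching y values: 1, 22 (2 points).
  x = 15: rhs = 4, matching y values: 2, 21 (2 points).
  x = 16: rhs = 5, matching y values: none (0 points).
  x = 17: rhs = 10, matching y values: none (0 points).
  x = 18: rhs = 2, matching y values: 5, 18 (2 points).
  x = 19: rhs = 10, matching y values: none (0 points).
  x = 20: rhs = 17, matching y values: none (0 points).
  x = 21: rhs = 6, matching y values: 11, 12 (2 points).
  x = 22: rhs = 6, matching y values: 11, 12 (2 points).
Total affine count: 23.
Full point count |E(F_23)| = 23 + 1 = 24.
Hasse bound: |24 − (23+1)| = |0| = 0 ≤ 2√23 ≈ 9.5917 ✓.


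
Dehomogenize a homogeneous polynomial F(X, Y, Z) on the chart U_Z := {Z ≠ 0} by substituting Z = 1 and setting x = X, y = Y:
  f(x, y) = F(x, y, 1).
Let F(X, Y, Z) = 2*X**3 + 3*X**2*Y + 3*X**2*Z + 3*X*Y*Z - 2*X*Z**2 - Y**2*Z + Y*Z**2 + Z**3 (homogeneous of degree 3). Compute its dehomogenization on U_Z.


f(x, y) = 2*x**3 + 3*x**2*y + 3*x**2 + 3*x*y - 2*x - y**2 + y + 1

On U_Z we set Z = 1. Each monomial c·X^i·Y^j·Z^k in F becomes c·x^i·y^j·1^k = c·x^i·y^j.
Substituting Z = 1: F(X, Y, 1) = 2*x**3 + 3*x**2*y + 3*x**2 + 3*x*y - 2*x - y**2 + y + 1.
Note: deg(f) ≤ deg(F) = 3; strict inequality happens when F is divisible by Z (lost terms).


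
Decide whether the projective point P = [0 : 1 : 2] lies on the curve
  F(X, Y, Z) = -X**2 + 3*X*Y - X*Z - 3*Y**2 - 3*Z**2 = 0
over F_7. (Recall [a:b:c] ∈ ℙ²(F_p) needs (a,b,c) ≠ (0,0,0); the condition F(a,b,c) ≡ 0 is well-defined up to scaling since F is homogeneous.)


F(0,1,2) ≡ 6 (mod 7); P is NOT on the curve.

Evaluate F(0, 1, 2) term-by-term (mod 7).
  -X**2 ↦ -1·0·1·1 = 0
  3*X*Y ↦ 3·0·1·1 = 0
  -X*Z ↦ -1·0·1·2 = 0
  -3*Y**2 ↦ -3·1·1·1 = -3
  -3*Z**2 ↦ -3·1·1·4 = -12
Sum: F(0, 1, 2) = (0) + (0) + (0) + (-3) + (-12) = -15.
Reducing mod 7: -15 ≡ 6 (mod 7).
Since F(a, b, c) ≡ 6 ≠ 0 (mod 7), P does NOT lie on the curve.


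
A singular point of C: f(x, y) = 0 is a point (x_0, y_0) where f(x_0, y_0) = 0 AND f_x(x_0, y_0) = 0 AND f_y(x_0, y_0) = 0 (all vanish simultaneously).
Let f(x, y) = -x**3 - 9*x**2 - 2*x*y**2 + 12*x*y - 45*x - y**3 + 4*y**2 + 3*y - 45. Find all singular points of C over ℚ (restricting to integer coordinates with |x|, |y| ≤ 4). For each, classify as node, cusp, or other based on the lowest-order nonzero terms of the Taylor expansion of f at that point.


Singular points: {(-3, 3)}; classification: cusp.

Compute partial derivatives:
  f_x = -3*x**2 - 18*x - 2*y**2 + 12*y - 45.
  f_y = -4*x*y + 12*x - 3*y**2 + 8*y + 3.
Scan x_0 ∈ {−4, ..., 4}. For each x_0, f_y(x_0, y) is a polynomial in y; find its integer roots y ∈ {−4, ..., 4}, then test f_x and f at those candidates.
  x = -4: f_y(-4, y) = -3*y**2 + 24*y - 45; vanishes at y ∈ {3}. (-4, 3): f_x = -3 ≠ 0.
  x = -3: f_y(-3, y) = -3*y**2 + 20*y - 33; vanishes at y ∈ {3}. (-3, 3): f_x = 0, f = 0 — SINGULAR.
  x = -2: f_y(-2, y) = -3*y**2 + 16*y - 21; vanishes at y ∈ {3}. (-2, 3): f_x = -3 ≠ 0.
  x = -1: f_y(-1, y) = -3*y**2 + 12*y - 9; vanishes at y ∈ {1, 3}. (-1, 1): f_x = -20 ≠ 0; (-1, 3): f_x = -12 ≠ 0.
  x = 0: f_y(0, y) = -3*y**2 + 8*y + 3; vanishes at y ∈ {3}. (0, 3): f_x = -27 ≠ 0.
  x = 1: f_y(1, y) = -3*y**2 + 4*y + 15; vanishes at y ∈ {3}. (1, 3): f_x = -48 ≠ 0.
  x = 2: f_y(2, y) = 27 - 3*y**2; vanishes at y ∈ {-3, 3}. (2, -3): f_x = -147 ≠ 0; (2, 3): f_x = -75 ≠ 0.
  x = 3: f_y(3, y) = -3*y**2 - 4*y + 39; vanishes at y ∈ {3}. (3, 3): f_x = -108 ≠ 0.
  x = 4: f_y(4, y) = -3*y**2 - 8*y + 51; vanishes at y ∈ {3}. (4, 3): f_x = -147 ≠ 0.
Only singular point on the grid: (-3, 3).
Classify: substitute x = -3 + u, y = 3 + v and expand: f = -u**3 - 2*u*v**2 - v**3 + v**2.
No constant or linear terms (consistent with a singular point). Quadratic part: v**2. Cubic part: -u**3 - 2*u*v**2 - v**3.
The quadratic part v**2 is a perfect square, so there is a single (double) tangent line v = 0, i.e. y = 3. Restricting the cubic part to that line (v = 0) leaves -u**3 ≠ 0, so f is not divisible by v and the branch is v² ≈ u**3 to lowest order — this is a cusp.
Classification: cusp.


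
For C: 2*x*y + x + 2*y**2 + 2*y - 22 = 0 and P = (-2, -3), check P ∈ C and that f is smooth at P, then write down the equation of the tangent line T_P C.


Tangent line at P: -5*x - 14*y - 52 = 0.

Step 1: f(-2, -3) = 0, so P lies on C.
Step 2: partial derivatives
  f_x(x, y) = 2*y + 1, f_y(x, y) = 2*x + 4*y + 2.
  f_x(P) = -5, f_y(P) = -14 (gradient nonzero, so P is smooth).
Step 3: tangent line at P: -5·(x − -2) + -14·(y − -3) = 0.
Expanding: -5*x - 14*y - 52 = 0.


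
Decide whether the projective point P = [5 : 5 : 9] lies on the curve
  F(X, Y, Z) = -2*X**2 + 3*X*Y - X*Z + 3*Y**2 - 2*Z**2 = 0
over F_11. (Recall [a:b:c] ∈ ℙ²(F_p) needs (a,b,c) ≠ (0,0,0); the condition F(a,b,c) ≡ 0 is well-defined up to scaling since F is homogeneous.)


F(5,5,9) ≡ 3 (mod 11); P is NOT on the curve.

Evaluate F(5, 5, 9) term-by-term (mod 11).
  -2*X**2 ↦ -2·25·1·1 = -50
  3*X*Y ↦ 3·5·5·1 = 75
  -X*Z ↦ -1·5·1·9 = -45
  3*Y**2 ↦ 3·1·25·1 = 75
  -2*Z**2 ↦ -2·1·1·81 = -162
Sum: F(5, 5, 9) = (-50) + (75) + (-45) + (75) + (-162) = -107.
Reducing mod 11: -107 ≡ 3 (mod 11).
Since F(a, b, c) ≡ 3 ≠ 0 (mod 11), P does NOT lie on the curve.


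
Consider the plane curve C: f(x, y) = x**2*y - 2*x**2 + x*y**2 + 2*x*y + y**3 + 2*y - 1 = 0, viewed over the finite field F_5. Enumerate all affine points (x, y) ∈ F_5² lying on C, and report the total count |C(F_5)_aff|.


Affine F_5-points: {(3, 2)}; count = 1.

For each of the 25 pairs (x, y) ∈ F_5², evaluate f(x, y) mod 5. Record the zeros.
  x = 0: [0↦4, 1↦2, 2↦1, 3↦2, 4↦1]  zeros at y ∈ ∅
  x = 1: [0↦2, 1↦4, 2↦4, 3↦3, 4↦2]  zeros at y ∈ ∅
  x = 2: [0↦1, 1↦4, 2↦2, 3↦1, 4↦2]  zeros at y ∈ ∅
  x = 3: [0↦1, 1↦2, 2↦0, 3↦1, 4↦1]  zeros at y ∈ {2}
  x = 4: [0↦2, 1↦3, 2↦3, 3↦3, 4↦4]  zeros at y ∈ ∅
Collecting zeros: affine points = {(3, 2)}.
Total count |C(F_5)_aff| = 1.
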